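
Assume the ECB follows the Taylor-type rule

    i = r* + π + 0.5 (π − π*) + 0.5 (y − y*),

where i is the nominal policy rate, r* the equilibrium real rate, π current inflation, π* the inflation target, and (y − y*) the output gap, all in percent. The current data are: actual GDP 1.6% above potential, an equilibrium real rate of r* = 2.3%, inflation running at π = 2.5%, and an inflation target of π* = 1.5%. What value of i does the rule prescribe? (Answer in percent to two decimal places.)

Output 1.6% above potential → (y − y*) = 1.6.
i = 2.3 + 2.5 + 0.5 × (2.5 − 1.5) + 0.5 × 1.6
   = 2.3 + 2.5 + 0.5 + 0.8 = 6.10

6.10%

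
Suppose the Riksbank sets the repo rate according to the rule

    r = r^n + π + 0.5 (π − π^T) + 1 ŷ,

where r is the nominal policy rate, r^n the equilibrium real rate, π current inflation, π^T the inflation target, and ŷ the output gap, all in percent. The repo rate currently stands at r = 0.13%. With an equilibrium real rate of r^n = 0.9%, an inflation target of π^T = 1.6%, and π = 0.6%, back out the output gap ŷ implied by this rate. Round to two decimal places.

1 ŷ = 0.13 − 0.9 − 0.6 − 0.5 × (0.6 − 1.6) = -0.87
ŷ = -0.87 / 1 = -0.87

-0.87%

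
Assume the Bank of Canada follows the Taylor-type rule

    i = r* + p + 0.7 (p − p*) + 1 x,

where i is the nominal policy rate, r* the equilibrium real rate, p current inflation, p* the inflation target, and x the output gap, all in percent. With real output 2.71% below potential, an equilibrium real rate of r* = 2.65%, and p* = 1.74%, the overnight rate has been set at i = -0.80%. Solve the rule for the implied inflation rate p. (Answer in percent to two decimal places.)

Output 2.71% below potential → x = -2.71.
Collecting p: i = r* + (1 + 0.7) p − 0.7 p* + 1 x
1.7 p = -0.80 − 2.65 + 0.7 × 1.74 − 1 × (-2.71) = 0.478
p = 0.478 / 1.7 = 0.28

0.28%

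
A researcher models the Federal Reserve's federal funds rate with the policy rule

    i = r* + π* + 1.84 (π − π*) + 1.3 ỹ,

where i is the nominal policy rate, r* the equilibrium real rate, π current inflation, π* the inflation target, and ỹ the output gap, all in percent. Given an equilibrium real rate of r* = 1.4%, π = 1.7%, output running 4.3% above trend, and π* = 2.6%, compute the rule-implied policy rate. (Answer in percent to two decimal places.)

Output 4.3% above potential → ỹ = 4.3.
i = 1.4 + 2.6 + 1.84 × (1.7 − 2.6) + 1.3 × 4.3
   = 1.4 + 2.6 − 1.656 + 5.59 = 7.93

7.93%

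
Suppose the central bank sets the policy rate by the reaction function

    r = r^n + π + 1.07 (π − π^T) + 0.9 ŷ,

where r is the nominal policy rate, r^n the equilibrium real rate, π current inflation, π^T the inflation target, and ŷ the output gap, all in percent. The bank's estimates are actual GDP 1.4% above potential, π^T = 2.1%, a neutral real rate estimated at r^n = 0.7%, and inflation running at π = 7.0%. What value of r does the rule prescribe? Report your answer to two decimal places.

Output 1.4% above potential → ŷ = 1.4.
r = 0.7 + 7.0 + 1.07 × (7.0 − 2.1) + 0.9 × 1.4
   = 0.7 + 7 + 5.243 + 1.26 = 14.20

14.20%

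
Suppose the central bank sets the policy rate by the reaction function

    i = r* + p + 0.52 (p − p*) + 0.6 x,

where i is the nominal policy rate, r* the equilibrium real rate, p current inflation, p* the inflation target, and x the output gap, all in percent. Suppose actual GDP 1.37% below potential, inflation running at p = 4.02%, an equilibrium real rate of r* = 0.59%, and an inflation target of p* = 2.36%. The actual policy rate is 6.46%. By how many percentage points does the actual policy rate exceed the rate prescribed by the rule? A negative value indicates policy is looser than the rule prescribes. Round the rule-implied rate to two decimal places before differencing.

Output 1.37% below potential → x = -1.37.
i = 0.59 + 4.02 + 0.52 × (4.02 − 2.36) + 0.6 × (-1.37)
   = 0.59 + 4.02 + 0.8632 − 0.822 = 4.65
Deviation = 6.46 − 4.65 = 1.81 pp.

1.81 pp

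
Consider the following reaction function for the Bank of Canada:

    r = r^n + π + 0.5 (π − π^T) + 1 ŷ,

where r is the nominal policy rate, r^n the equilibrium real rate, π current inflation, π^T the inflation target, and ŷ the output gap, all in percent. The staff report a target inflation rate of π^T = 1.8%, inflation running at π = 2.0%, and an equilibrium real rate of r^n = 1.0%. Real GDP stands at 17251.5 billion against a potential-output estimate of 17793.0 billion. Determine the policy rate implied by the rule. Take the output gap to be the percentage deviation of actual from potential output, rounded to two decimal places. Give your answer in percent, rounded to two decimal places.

Output gap = 100 × (17251.5 − 17793.0) / 17793.0 = -3.04%.
r = 1.00 + 2.00 + 0.5 × (2.00 − 1.80) + 1 × (-3.04)
   = 1.00 + 2 + 0.1 − 3.04 = 0.06

0.06%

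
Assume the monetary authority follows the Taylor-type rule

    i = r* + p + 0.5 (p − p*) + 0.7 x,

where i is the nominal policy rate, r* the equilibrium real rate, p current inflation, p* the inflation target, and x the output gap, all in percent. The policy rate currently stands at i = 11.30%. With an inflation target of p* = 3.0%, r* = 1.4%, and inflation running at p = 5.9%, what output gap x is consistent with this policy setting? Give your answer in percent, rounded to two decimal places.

3.64%

0.7 x = 11.30 − 1.4 − 5.9 − 0.5 × (5.9 − 3.0) = 2.55
x = 2.55 / 0.7 = 3.64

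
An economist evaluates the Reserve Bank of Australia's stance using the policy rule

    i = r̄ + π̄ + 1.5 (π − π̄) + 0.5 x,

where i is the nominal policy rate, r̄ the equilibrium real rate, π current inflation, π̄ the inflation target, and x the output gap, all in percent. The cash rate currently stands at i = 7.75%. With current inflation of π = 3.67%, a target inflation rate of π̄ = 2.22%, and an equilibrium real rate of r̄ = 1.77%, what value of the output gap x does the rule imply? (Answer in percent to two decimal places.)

0.5 x = 7.75 − 1.77 − 2.22 − 1.5 × (3.67 − 2.22) = 1.585
x = 1.585 / 0.5 = 3.17

3.17%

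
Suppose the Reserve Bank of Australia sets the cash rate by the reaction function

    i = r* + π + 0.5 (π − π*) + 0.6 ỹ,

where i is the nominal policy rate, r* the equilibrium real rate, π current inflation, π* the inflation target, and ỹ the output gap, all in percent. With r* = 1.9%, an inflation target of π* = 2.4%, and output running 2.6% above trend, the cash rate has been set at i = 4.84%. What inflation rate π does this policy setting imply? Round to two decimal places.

1.72%

Output 2.6% above potential → ỹ = 2.6.
Collecting π: i = r* + (1 + 0.5) π − 0.5 π* + 0.6 ỹ
1.5 π = 4.84 − 1.9 + 0.5 × 2.4 − 0.6 × 2.6 = 2.58
π = 2.58 / 1.5 = 1.72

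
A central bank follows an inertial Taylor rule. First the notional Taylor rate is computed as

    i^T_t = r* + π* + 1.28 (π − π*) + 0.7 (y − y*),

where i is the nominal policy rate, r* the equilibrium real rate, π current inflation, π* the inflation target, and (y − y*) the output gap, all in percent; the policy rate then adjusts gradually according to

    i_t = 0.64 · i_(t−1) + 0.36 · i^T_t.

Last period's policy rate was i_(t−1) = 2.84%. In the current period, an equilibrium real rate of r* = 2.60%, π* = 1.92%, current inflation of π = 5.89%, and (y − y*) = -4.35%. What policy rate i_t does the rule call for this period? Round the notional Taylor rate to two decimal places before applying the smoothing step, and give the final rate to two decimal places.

i^T_t = 2.60 + 1.92 + 1.28 × (5.89 − 1.92) + 0.7 × (-4.35)
   = 2.60 + 1.92 + 5.0816 − 3.045 = 6.56
i_t = 0.64 × 2.84 + 0.36 × 6.56 = 1.8176 + 2.3616 = 4.18

4.18%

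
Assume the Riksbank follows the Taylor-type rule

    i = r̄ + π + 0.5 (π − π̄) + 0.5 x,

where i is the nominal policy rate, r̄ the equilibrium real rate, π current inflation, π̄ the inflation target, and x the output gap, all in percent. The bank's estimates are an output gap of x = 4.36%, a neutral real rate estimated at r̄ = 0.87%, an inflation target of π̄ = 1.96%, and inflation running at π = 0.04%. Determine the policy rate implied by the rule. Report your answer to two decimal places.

i = 0.87 + 0.04 + 0.5 × (0.04 − 1.96) + 0.5 × 4.36
   = 0.87 + 0.04 − 0.96 + 2.18 = 2.13

2.13%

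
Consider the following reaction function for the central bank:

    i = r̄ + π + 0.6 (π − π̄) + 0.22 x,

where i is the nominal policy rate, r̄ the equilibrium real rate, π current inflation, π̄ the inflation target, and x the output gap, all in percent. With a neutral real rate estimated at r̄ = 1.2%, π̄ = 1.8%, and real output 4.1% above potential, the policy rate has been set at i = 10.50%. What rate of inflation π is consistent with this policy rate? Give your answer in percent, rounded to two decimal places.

Output 4.1% above potential → x = 4.1.
Collecting π: i = r̄ + (1 + 0.6) π − 0.6 π̄ + 0.22 x
1.6 π = 10.50 − 1.2 + 0.6 × 1.8 − 0.22 × 4.1 = 9.478
π = 9.478 / 1.6 = 5.92

5.92%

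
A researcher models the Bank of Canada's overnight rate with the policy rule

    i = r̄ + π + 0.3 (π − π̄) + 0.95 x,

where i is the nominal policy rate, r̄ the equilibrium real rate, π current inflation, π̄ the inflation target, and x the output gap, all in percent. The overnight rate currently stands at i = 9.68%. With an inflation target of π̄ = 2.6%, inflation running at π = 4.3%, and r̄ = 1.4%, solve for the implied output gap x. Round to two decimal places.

0.95 x = 9.68 − 1.4 − 4.3 − 0.3 × (4.3 − 2.6) = 3.47
x = 3.47 / 0.95 = 3.65

3.65%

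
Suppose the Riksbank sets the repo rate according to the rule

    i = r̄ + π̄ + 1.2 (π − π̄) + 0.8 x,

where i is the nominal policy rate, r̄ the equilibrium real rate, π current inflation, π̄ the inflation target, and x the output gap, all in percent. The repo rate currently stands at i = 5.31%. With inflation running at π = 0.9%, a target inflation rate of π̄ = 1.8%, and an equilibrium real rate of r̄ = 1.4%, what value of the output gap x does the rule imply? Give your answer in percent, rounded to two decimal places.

0.8 x = 5.31 − 1.4 − 1.8 − 1.2 × (0.9 − 1.8) = 3.19
x = 3.19 / 0.8 = 3.99

3.99%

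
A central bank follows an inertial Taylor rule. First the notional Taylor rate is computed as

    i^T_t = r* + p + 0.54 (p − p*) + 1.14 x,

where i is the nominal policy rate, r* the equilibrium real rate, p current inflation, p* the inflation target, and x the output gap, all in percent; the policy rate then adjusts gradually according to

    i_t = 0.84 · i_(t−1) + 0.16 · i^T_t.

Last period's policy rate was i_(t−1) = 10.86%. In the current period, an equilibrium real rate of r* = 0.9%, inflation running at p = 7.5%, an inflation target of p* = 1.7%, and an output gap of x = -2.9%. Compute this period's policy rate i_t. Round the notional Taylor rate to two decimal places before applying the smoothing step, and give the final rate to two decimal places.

10.44%

i^T_t = 0.9 + 7.5 + 0.54 × (7.5 − 1.7) + 1.14 × (-2.9)
   = 0.9 + 7.5 + 3.132 − 3.306 = 8.23
i_t = 0.84 × 10.86 + 0.16 × 8.23 = 9.1224 + 1.3168 = 10.44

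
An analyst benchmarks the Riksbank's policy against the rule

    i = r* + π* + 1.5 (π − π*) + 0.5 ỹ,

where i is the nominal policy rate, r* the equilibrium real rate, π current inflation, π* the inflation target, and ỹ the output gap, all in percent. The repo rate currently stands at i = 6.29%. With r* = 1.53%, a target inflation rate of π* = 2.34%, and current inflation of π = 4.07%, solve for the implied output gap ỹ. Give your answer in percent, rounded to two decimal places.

0.5 ỹ = 6.29 − 1.53 − 2.34 − 1.5 × (4.07 − 2.34) = -0.175
ỹ = -0.175 / 0.5 = -0.35

-0.35%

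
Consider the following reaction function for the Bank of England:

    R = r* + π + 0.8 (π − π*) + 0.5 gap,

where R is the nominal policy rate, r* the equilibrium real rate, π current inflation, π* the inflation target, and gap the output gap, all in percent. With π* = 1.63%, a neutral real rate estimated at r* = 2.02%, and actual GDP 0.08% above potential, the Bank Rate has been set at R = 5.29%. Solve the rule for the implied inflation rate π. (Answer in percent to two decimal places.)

2.52%

Output 0.08% above potential → gap = 0.08.
Collecting π: R = r* + (1 + 0.8) π − 0.8 π* + 0.5 gap
1.8 π = 5.29 − 2.02 + 0.8 × 1.63 − 0.5 × 0.08 = 4.534
π = 4.534 / 1.8 = 2.52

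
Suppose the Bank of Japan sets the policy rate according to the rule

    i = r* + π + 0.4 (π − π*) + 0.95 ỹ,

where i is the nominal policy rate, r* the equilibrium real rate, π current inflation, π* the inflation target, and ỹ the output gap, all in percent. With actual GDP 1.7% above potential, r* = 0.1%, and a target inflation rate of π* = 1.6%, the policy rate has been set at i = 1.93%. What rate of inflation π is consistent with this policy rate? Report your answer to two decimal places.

Output 1.7% above potential → ỹ = 1.7.
Collecting π: i = r* + (1 + 0.4) π − 0.4 π* + 0.95 ỹ
1.4 π = 1.93 − 0.1 + 0.4 × 1.6 − 0.95 × 1.7 = 0.855
π = 0.855 / 1.4 = 0.61

0.61%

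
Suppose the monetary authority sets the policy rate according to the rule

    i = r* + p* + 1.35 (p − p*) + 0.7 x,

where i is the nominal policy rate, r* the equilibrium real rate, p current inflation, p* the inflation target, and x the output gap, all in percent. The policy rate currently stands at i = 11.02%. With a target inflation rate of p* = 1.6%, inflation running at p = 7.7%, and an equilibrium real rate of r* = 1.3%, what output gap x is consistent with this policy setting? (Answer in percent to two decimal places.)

-0.16%

0.7 x = 11.02 − 1.3 − 1.6 − 1.35 × (7.7 − 1.6) = -0.115
x = -0.115 / 0.7 = -0.16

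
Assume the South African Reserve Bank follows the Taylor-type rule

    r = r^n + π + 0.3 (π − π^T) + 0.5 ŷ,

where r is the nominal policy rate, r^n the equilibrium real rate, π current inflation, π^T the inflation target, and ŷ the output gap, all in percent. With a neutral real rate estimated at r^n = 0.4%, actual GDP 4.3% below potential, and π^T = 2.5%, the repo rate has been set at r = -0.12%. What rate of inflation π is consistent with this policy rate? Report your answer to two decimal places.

1.83%

Output 4.3% below potential → ŷ = -4.3.
Collecting π: r = r^n + (1 + 0.3) π − 0.3 π^T + 0.5 ŷ
1.3 π = -0.12 − 0.4 + 0.3 × 2.5 − 0.5 × (-4.3) = 2.38
π = 2.38 / 1.3 = 1.83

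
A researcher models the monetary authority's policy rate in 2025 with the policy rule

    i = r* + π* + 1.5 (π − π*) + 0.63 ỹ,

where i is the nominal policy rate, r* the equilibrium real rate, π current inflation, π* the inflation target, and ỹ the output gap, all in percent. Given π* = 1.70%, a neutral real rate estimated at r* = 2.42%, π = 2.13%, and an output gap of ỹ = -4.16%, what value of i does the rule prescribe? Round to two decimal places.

i = 2.42 + 1.70 + 1.5 × (2.13 − 1.70) + 0.63 × (-4.16)
   = 2.42 + 1.7 + 0.645 − 2.6208 = 2.14

2.14%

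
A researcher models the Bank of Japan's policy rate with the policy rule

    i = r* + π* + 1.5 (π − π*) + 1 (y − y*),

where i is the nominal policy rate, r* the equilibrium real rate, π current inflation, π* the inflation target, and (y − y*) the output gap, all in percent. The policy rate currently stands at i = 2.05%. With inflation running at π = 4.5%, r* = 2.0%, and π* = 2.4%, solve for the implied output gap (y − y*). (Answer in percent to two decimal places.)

-5.50%

1 (y − y*) = 2.05 − 2.0 − 2.4 − 1.5 × (4.5 − 2.4) = -5.5
(y − y*) = -5.5 / 1 = -5.50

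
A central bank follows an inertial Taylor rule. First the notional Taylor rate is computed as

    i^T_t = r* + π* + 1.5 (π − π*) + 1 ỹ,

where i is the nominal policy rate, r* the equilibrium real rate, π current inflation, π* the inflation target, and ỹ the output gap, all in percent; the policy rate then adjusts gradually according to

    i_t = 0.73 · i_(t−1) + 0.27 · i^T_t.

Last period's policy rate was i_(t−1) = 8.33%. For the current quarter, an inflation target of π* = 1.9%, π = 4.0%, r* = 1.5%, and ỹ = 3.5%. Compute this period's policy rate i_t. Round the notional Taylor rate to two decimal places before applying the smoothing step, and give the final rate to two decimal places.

i^T_t = 1.5 + 1.9 + 1.5 × (4.0 − 1.9) + 1 × 3.5
   = 1.5 + 1.9 + 3.15 + 3.5 = 10.05
i_t = 0.73 × 8.33 + 0.27 × 10.05 = 6.0809 + 2.7135 = 8.79

8.79%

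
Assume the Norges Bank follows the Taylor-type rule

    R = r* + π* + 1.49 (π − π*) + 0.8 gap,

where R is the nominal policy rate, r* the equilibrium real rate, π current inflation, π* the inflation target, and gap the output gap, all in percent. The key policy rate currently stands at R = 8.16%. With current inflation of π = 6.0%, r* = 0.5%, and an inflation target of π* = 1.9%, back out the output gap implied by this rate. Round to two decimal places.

-0.44%

0.8 gap = 8.16 − 0.5 − 1.9 − 1.49 × (6.0 − 1.9) = -0.349
gap = -0.349 / 0.8 = -0.44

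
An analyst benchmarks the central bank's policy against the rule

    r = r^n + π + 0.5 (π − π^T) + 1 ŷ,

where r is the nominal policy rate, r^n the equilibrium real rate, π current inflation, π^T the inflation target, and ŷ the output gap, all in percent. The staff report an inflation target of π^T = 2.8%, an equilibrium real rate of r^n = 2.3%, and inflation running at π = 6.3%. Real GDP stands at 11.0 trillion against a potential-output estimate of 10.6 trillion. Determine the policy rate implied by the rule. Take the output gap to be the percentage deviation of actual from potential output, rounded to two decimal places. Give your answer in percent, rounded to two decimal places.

Output gap = 100 × (11.0 − 10.6) / 10.6 = 3.77%.
r = 2.30 + 6.30 + 0.5 × (6.30 − 2.80) + 1 × 3.77
   = 2.30 + 6.3 + 1.75 + 3.77 = 14.12

14.12%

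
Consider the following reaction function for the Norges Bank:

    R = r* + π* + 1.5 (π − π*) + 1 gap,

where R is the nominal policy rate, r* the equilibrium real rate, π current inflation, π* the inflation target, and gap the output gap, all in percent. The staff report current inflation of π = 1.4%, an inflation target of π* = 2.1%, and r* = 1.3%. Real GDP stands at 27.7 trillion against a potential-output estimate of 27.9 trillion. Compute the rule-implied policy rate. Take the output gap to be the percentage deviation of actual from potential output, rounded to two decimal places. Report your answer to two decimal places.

Output gap = 100 × (27.7 − 27.9) / 27.9 = -0.72%.
R = 1.30 + 2.10 + 1.5 × (1.40 − 2.10) + 1 × (-0.72)
   = 1.30 + 2.1 − 1.05 − 0.72 = 1.63

1.63%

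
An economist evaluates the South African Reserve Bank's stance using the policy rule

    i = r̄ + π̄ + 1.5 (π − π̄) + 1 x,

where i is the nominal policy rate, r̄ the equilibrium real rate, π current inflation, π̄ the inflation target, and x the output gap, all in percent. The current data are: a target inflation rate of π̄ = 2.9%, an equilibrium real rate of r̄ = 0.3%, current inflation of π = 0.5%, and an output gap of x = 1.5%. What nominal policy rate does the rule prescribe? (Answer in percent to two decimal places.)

i = 0.3 + 2.9 + 1.5 × (0.5 − 2.9) + 1 × 1.5
   = 0.3 + 2.9 − 3.6 + 1.5 = 1.10

1.10%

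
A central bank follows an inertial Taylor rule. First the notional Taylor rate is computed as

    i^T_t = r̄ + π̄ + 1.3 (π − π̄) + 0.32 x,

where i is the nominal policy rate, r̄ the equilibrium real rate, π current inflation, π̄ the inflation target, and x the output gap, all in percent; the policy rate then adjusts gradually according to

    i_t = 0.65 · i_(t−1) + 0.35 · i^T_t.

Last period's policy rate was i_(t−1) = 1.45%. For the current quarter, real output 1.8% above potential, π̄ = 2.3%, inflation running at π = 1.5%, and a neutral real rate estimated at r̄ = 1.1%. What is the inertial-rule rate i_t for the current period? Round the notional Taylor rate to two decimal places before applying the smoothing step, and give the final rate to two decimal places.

1.97%

Output 1.8% above potential → x = 1.8.
i^T_t = 1.1 + 2.3 + 1.3 × (1.5 − 2.3) + 0.32 × 1.8
   = 1.1 + 2.3 − 1.04 + 0.576 = 2.94
i_t = 0.65 × 1.45 + 0.35 × 2.94 = 0.9425 + 1.029 = 1.97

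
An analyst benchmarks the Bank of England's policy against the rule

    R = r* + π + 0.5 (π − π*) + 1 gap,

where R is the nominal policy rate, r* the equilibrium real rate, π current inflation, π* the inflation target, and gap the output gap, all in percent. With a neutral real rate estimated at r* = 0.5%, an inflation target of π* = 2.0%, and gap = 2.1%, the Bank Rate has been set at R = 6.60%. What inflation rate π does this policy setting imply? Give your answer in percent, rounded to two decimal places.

Collecting π: R = r* + (1 + 0.5) π − 0.5 π* + 1 gap
1.5 π = 6.60 − 0.5 + 0.5 × 2.0 − 1 × 2.1 = 5
π = 5 / 1.5 = 3.33

3.33%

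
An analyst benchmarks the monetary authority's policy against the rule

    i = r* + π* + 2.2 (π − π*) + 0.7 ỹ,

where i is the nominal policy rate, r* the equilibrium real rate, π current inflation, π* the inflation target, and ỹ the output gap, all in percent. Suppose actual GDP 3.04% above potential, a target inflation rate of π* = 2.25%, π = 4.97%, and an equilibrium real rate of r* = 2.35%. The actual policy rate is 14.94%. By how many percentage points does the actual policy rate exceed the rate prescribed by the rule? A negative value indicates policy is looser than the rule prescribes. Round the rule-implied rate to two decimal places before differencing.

2.23 pp

Output 3.04% above potential → ỹ = 3.04.
i = 2.35 + 2.25 + 2.2 × (4.97 − 2.25) + 0.7 × 3.04
   = 2.35 + 2.25 + 5.984 + 2.128 = 12.71
Deviation = 14.94 − 12.71 = 2.23 pp.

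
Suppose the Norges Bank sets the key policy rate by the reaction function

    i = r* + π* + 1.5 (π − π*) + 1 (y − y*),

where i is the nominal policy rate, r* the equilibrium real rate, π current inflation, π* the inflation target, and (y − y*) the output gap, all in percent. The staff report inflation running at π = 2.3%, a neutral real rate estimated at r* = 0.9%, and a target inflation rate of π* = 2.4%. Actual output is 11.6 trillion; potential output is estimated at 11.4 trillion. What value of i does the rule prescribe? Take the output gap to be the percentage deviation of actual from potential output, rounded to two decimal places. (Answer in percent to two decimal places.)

4.90%

Output gap = 100 × (11.6 − 11.4) / 11.4 = 1.75%.
i = 0.90 + 2.40 + 1.5 × (2.30 − 2.40) + 1 × 1.75
   = 0.90 + 2.4 − 0.15 + 1.75 = 4.90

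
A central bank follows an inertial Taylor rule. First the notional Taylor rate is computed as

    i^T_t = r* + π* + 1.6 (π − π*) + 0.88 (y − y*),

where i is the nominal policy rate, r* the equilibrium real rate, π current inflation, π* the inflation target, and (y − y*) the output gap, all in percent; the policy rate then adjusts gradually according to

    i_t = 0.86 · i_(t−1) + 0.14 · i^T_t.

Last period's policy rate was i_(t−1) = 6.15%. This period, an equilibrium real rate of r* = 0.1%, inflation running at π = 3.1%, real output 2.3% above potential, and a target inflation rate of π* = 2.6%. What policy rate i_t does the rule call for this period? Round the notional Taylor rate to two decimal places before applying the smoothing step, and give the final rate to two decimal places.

Output 2.3% above potential → (y − y*) = 2.3.
i^T_t = 0.1 + 2.6 + 1.6 × (3.1 − 2.6) + 0.88 × 2.3
   = 0.1 + 2.6 + 0.8 + 2.024 = 5.52
i_t = 0.86 × 6.15 + 0.14 × 5.52 = 5.289 + 0.7728 = 6.06

6.06%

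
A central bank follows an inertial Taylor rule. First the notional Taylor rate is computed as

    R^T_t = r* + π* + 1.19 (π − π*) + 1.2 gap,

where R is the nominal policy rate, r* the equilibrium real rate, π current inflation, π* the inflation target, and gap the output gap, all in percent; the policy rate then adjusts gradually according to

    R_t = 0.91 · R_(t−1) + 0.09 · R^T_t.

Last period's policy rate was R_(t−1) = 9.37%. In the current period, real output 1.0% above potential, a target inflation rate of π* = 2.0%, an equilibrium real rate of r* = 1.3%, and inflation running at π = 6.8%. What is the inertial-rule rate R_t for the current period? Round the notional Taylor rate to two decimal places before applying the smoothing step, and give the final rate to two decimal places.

Output 1.0% above potential → gap = 1.0.
R^T_t = 1.3 + 2.0 + 1.19 × (6.8 − 2.0) + 1.2 × 1.0
   = 1.3 + 2 + 5.712 + 1.2 = 10.21
R_t = 0.91 × 9.37 + 0.09 × 10.21 = 8.5267 + 0.9189 = 9.45

9.45%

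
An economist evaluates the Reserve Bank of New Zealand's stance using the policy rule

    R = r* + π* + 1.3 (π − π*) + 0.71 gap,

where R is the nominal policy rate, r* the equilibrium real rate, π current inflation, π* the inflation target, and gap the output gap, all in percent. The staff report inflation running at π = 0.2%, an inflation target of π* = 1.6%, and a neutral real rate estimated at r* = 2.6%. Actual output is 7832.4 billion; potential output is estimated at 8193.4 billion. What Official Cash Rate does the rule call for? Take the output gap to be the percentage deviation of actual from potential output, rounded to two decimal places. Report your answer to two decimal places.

-0.75%

Output gap = 100 × (7832.4 − 8193.4) / 8193.4 = -4.41%.
R = 2.60 + 1.60 + 1.3 × (0.20 − 1.60) + 0.71 × (-4.41)
   = 2.60 + 1.6 − 1.82 − 3.1311 = -0.75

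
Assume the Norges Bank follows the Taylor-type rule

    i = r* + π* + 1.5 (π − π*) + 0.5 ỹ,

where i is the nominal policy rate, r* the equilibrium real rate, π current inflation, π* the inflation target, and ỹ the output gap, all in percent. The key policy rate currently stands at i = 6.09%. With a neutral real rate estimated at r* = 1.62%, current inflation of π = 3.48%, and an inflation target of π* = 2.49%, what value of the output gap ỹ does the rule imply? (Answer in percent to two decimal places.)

0.5 ỹ = 6.09 − 1.62 − 2.49 − 1.5 × (3.48 − 2.49) = 0.495
ỹ = 0.495 / 0.5 = 0.99

0.99%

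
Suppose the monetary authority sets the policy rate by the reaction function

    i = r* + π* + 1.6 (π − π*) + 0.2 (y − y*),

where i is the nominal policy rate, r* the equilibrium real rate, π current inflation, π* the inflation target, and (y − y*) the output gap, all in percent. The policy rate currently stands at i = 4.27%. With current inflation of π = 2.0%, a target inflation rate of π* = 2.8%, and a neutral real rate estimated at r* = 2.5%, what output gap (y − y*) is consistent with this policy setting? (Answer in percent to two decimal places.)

1.25%

0.2 (y − y*) = 4.27 − 2.5 − 2.8 − 1.6 × (2.0 − 2.8) = 0.25
(y − y*) = 0.25 / 0.2 = 1.25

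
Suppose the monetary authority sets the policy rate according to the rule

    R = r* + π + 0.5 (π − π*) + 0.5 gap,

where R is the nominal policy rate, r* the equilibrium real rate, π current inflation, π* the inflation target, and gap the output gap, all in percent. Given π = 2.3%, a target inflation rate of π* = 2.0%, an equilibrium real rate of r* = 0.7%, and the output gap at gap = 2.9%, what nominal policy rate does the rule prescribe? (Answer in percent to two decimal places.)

R = 0.7 + 2.3 + 0.5 × (2.3 − 2.0) + 0.5 × 2.9
   = 0.7 + 2.3 + 0.15 + 1.45 = 4.60

4.60%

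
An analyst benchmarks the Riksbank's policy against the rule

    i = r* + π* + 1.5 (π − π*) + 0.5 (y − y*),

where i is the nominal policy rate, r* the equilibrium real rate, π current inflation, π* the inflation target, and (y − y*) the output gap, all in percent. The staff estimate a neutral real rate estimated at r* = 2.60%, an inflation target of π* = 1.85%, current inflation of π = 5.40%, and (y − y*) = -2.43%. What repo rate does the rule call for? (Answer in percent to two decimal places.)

i = 2.60 + 1.85 + 1.5 × (5.40 − 1.85) + 0.5 × (-2.43)
   = 2.60 + 1.85 + 5.325 − 1.215 = 8.56

8.56%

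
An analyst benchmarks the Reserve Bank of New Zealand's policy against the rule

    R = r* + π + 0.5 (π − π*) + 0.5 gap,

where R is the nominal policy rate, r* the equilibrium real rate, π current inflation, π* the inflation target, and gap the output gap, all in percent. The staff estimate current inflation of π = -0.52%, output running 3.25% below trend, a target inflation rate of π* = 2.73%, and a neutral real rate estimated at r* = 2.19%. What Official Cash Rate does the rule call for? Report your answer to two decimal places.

-1.58%

Output 3.25% below potential → gap = -3.25.
R = 2.19 + (-0.52) + 0.5 × (-0.52 − 2.73) + 0.5 × (-3.25)
   = 2.19 − 0.52 − 1.625 − 1.625 = -1.58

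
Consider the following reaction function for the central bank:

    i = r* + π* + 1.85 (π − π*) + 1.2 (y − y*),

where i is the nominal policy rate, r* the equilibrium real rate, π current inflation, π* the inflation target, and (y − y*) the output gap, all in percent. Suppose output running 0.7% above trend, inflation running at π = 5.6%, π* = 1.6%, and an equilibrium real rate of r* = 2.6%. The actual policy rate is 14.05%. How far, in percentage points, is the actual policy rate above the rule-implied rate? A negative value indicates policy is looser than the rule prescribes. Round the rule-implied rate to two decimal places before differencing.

1.61 pp

Output 0.7% above potential → (y − y*) = 0.7.
i = 2.6 + 1.6 + 1.85 × (5.6 − 1.6) + 1.2 × 0.7
   = 2.6 + 1.6 + 7.4 + 0.84 = 12.44
Deviation = 14.05 − 12.44 = 1.61 pp.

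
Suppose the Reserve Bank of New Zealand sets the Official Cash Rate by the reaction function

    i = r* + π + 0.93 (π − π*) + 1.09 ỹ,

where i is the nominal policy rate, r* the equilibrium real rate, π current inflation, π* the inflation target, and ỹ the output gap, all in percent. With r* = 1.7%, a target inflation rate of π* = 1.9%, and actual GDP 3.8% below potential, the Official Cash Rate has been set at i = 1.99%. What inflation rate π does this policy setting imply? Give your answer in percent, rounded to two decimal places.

3.21%

Output 3.8% below potential → ỹ = -3.8.
Collecting π: i = r* + (1 + 0.93) π − 0.93 π* + 1.09 ỹ
1.93 π = 1.99 − 1.7 + 0.93 × 1.9 − 1.09 × (-3.8) = 6.199
π = 6.199 / 1.93 = 3.21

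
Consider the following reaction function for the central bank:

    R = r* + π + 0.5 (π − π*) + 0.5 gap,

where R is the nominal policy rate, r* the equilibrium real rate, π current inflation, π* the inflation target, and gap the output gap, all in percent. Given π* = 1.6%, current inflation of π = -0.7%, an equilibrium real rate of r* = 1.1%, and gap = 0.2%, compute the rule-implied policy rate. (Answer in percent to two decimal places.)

R = 1.1 + (-0.7) + 0.5 × (-0.7 − 1.6) + 0.5 × 0.2
   = 1.1 − 0.7 − 1.15 + 0.1 = -0.65

-0.65%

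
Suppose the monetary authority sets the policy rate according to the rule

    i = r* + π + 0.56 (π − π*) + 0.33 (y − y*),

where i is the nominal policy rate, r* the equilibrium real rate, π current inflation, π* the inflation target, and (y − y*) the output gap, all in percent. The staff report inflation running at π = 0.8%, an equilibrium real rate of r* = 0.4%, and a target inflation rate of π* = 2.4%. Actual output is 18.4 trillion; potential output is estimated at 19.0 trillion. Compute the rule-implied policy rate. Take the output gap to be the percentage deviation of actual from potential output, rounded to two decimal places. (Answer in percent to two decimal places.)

-0.74%

Output gap = 100 × (18.4 − 19.0) / 19.0 = -3.16%.
i = 0.40 + 0.80 + 0.56 × (0.80 − 2.40) + 0.33 × (-3.16)
   = 0.40 + 0.8 − 0.896 − 1.0428 = -0.74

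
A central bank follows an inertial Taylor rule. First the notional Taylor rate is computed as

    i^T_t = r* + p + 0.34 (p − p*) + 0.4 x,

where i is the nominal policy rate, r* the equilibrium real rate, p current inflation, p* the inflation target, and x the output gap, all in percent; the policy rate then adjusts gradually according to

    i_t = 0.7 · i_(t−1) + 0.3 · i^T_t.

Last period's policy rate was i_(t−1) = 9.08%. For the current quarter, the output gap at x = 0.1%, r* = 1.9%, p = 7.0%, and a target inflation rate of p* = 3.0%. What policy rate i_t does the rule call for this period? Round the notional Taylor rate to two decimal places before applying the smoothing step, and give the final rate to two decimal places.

i^T_t = 1.9 + 7.0 + 0.34 × (7.0 − 3.0) + 0.4 × 0.1
   = 1.9 + 7 + 1.36 + 0.04 = 10.30
i_t = 0.7 × 9.08 + 0.3 × 10.30 = 6.356 + 3.09 = 9.45

9.45%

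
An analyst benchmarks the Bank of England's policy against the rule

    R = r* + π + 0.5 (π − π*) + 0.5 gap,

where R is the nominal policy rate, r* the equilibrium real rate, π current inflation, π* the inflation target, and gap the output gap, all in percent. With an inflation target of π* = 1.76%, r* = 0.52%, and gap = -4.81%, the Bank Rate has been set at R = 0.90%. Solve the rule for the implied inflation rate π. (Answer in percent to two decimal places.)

2.44%

Collecting π: R = r* + (1 + 0.5) π − 0.5 π* + 0.5 gap
1.5 π = 0.90 − 0.52 + 0.5 × 1.76 − 0.5 × (-4.81) = 3.665
π = 3.665 / 1.5 = 2.44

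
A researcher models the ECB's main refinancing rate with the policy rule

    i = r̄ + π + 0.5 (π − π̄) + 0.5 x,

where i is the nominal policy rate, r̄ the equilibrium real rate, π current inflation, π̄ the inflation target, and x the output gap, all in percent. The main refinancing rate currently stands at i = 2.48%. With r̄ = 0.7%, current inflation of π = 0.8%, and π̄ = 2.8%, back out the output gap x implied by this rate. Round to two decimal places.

3.96%

0.5 x = 2.48 − 0.7 − 0.8 − 0.5 × (0.8 − 2.8) = 1.98
x = 1.98 / 0.5 = 3.96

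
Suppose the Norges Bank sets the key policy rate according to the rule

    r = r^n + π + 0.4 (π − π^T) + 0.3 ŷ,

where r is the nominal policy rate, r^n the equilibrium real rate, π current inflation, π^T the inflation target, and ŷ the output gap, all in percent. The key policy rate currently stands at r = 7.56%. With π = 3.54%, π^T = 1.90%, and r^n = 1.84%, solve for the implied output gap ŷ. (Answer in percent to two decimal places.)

0.3 ŷ = 7.56 − 1.84 − 3.54 − 0.4 × (3.54 − 1.90) = 1.524
ŷ = 1.524 / 0.3 = 5.08

5.08%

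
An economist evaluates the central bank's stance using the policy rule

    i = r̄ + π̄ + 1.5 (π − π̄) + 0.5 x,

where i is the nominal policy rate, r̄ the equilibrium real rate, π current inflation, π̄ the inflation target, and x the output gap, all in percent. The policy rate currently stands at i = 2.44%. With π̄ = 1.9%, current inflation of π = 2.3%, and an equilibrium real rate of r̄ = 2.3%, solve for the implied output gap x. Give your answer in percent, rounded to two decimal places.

-4.72%

0.5 x = 2.44 − 2.3 − 1.9 − 1.5 × (2.3 − 1.9) = -2.36
x = -2.36 / 0.5 = -4.72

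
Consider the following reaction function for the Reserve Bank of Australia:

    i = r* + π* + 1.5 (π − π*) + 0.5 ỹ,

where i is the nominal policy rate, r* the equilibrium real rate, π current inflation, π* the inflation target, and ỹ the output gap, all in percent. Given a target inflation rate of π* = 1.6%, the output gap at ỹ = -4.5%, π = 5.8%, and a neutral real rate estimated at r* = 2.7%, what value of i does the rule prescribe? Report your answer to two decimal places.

8.35%

i = 2.7 + 1.6 + 1.5 × (5.8 − 1.6) + 0.5 × (-4.5)
   = 2.7 + 1.6 + 6.3 − 2.25 = 8.35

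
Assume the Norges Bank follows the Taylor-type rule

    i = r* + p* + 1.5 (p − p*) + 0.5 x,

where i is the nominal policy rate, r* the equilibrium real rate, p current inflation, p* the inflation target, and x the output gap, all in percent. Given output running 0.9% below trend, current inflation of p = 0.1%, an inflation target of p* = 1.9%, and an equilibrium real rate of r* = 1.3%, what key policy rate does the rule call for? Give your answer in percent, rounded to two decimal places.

Output 0.9% below potential → x = -0.9.
i = 1.3 + 1.9 + 1.5 × (0.1 − 1.9) + 0.5 × (-0.9)
   = 1.3 + 1.9 − 2.7 − 0.45 = 0.05

0.05%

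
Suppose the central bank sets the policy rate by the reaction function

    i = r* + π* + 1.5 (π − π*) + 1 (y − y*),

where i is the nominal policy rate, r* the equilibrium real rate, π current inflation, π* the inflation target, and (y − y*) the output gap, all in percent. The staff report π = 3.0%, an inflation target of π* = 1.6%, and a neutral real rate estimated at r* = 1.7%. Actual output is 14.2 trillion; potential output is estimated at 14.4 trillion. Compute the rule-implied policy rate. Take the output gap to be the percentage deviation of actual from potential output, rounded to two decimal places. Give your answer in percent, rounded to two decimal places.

Output gap = 100 × (14.2 − 14.4) / 14.4 = -1.39%.
i = 1.70 + 1.60 + 1.5 × (3.00 − 1.60) + 1 × (-1.39)
   = 1.70 + 1.6 + 2.1 − 1.39 = 4.01

4.01%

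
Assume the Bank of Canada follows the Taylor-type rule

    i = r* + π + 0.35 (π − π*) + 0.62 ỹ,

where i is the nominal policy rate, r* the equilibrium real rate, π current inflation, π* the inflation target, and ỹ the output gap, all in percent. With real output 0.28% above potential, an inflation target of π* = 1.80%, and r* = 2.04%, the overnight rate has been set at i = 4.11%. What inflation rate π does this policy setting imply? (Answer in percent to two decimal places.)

Output 0.28% above potential → ỹ = 0.28.
Collecting π: i = r* + (1 + 0.35) π − 0.35 π* + 0.62 ỹ
1.35 π = 4.11 − 2.04 + 0.35 × 1.80 − 0.62 × 0.28 = 2.5264
π = 2.5264 / 1.35 = 1.87

1.87%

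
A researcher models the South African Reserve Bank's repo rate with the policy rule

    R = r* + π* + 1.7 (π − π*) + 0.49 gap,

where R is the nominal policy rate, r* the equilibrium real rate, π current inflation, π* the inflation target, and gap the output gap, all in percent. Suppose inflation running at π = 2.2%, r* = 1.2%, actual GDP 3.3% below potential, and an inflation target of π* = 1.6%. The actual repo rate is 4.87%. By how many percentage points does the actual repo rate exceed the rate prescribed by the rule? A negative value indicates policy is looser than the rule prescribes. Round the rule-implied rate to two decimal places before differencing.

2.67 pp

Output 3.3% below potential → gap = -3.3.
R = 1.2 + 1.6 + 1.7 × (2.2 − 1.6) + 0.49 × (-3.3)
   = 1.2 + 1.6 + 1.02 − 1.617 = 2.20
Deviation = 4.87 − 2.20 = 2.67 pp.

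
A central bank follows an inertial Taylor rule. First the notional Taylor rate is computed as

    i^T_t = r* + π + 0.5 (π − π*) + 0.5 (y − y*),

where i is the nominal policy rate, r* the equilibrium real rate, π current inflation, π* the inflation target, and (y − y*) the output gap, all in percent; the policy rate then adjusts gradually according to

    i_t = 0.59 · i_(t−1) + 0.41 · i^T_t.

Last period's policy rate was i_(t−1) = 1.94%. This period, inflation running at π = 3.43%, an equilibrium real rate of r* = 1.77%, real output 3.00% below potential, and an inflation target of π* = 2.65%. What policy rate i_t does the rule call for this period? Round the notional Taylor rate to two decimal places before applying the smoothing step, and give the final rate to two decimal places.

Output 3.00% below potential → (y − y*) = -3.00.
i^T_t = 1.77 + 3.43 + 0.5 × (3.43 − 2.65) + 0.5 × (-3.00)
   = 1.77 + 3.43 + 0.39 − 1.5 = 4.09
i_t = 0.59 × 1.94 + 0.41 × 4.09 = 1.1446 + 1.6769 = 2.82

2.82%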